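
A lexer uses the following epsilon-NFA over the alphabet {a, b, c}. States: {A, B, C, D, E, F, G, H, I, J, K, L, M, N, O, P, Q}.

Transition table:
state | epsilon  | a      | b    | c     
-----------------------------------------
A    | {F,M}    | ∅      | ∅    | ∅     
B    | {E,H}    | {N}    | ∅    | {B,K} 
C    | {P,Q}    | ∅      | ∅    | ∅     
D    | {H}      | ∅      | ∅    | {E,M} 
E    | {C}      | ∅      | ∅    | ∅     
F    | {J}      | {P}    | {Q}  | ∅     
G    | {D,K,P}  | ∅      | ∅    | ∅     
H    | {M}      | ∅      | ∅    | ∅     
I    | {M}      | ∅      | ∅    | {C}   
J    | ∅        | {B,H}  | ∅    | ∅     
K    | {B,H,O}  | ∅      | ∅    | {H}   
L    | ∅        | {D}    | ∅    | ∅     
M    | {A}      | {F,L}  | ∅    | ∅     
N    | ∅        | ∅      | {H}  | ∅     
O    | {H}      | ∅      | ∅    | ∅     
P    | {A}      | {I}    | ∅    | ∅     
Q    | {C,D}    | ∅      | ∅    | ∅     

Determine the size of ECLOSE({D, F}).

Start with {D, F}.
From D via epsilon: add H.
From F via epsilon: add J.
From H via epsilon: add M.
From M via epsilon: add A.
epsilon-closure = {A, D, F, H, J, M}, which has 6 states.

6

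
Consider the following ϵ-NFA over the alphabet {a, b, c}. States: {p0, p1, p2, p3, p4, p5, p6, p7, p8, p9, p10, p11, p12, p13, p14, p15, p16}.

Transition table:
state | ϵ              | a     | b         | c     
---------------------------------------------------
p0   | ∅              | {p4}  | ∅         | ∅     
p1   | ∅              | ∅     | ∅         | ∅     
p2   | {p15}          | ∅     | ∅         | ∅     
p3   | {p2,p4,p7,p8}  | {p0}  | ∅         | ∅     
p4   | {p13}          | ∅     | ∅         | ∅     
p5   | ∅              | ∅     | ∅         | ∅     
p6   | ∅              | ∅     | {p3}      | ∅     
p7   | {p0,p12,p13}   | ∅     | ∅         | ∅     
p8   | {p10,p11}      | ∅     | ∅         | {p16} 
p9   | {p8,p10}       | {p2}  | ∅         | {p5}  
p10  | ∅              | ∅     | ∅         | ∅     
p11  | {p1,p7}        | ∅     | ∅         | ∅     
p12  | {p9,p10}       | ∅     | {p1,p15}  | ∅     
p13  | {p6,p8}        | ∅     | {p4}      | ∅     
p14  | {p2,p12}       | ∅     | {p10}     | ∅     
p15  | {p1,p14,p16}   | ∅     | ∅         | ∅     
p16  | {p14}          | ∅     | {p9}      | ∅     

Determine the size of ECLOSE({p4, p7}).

11

Start with {p4, p7}.
From p4 via ϵ: add p13.
From p7 via ϵ: add p0, p12.
From p12 via ϵ: add p9, p10.
From p13 via ϵ: add p6, p8.
From p8 via ϵ: add p11.
From p11 via ϵ: add p1.
ϵ-closure = {p0, p1, p4, p6, p7, p8, p9, p10, p11, p12, p13}, which has 11 states.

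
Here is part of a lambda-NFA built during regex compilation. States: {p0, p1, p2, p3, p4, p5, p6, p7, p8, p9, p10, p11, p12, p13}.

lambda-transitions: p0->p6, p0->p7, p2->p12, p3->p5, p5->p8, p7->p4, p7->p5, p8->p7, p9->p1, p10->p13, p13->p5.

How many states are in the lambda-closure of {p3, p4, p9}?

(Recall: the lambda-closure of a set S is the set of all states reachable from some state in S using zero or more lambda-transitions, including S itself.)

7

Start with {p3, p4, p9}.
From p3 via lambda: add p5.
From p9 via lambda: add p1.
From p5 via lambda: add p8.
From p8 via lambda: add p7.
lambda-closure = {p1, p3, p4, p5, p7, p8, p9}, which has 7 states.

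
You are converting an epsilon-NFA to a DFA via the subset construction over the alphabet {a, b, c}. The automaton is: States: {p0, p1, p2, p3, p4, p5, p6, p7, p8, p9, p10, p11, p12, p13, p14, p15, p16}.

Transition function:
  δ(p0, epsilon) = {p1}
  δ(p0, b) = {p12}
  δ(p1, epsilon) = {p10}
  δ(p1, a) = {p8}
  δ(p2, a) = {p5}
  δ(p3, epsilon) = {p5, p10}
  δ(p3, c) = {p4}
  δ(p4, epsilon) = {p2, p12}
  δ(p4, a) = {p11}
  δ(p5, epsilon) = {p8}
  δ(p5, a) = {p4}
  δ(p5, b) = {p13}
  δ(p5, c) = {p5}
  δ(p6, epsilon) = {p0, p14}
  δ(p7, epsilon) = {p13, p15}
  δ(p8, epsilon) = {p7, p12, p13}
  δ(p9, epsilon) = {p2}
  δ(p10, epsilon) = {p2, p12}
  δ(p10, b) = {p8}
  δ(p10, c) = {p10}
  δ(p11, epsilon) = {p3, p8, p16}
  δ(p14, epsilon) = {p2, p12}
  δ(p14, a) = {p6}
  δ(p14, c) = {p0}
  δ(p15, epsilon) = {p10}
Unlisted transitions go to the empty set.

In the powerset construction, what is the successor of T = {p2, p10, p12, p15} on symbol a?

{p2, p5, p7, p8, p10, p12, p13, p15}

p2 on a → {p5}.
No a-transition from p10, p12, p15.
Union after reading a: {p5}.
Now take the epsilon-closure:
From p5 via epsilon: add p8.
From p8 via epsilon: add p7, p12, p13.
From p7 via epsilon: add p15.
From p15 via epsilon: add p10.
From p10 via epsilon: add p2.
No new states can be added; the closed set is {p2, p5, p7, p8, p10, p12, p13, p15}.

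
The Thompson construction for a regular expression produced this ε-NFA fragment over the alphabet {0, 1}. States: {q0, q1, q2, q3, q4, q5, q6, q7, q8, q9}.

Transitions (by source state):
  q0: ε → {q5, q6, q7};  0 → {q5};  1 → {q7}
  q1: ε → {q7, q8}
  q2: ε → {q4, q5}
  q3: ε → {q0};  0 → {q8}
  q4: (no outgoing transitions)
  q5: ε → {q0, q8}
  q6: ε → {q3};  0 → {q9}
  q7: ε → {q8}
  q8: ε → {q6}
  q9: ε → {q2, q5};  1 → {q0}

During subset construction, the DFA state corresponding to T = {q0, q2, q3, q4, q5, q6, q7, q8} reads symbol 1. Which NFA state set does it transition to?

q0 on 1 → {q7}.
No 1-transition from q2, q3, q4, q5, q6, q7, q8.
Union after reading 1: {q7}.
Now take the ε-closure:
From q7 via ε: add q8.
From q8 via ε: add q6.
From q6 via ε: add q3.
From q3 via ε: add q0.
From q0 via ε: add q5.
No new states can be added; the closed set is {q0, q3, q5, q6, q7, q8}.

{q0, q3, q5, q6, q7, q8}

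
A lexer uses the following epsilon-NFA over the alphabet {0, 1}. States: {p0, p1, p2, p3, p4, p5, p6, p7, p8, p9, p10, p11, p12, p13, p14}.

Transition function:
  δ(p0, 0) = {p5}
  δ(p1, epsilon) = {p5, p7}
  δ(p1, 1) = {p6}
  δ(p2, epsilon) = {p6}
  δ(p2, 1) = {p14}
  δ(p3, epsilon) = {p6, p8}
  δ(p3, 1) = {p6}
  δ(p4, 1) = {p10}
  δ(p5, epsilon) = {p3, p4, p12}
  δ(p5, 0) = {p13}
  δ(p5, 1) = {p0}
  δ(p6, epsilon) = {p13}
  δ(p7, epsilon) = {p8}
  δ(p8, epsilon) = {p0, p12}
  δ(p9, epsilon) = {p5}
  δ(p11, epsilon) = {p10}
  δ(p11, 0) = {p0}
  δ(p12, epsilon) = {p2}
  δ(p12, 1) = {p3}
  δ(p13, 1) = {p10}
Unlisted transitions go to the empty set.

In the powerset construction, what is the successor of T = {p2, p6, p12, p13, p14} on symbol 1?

{p0, p2, p3, p6, p8, p10, p12, p13, p14}

p2 on 1 → {p14}.
p12 on 1 → {p3}.
p13 on 1 → {p10}.
No 1-transition from p6, p14.
Union after reading 1: {p3, p10, p14}.
Now take the epsilon-closure:
From p3 via epsilon: add p6, p8.
From p6 via epsilon: add p13.
From p8 via epsilon: add p0, p12.
From p12 via epsilon: add p2.
No new states can be added; the closed set is {p0, p2, p3, p6, p8, p10, p12, p13, p14}.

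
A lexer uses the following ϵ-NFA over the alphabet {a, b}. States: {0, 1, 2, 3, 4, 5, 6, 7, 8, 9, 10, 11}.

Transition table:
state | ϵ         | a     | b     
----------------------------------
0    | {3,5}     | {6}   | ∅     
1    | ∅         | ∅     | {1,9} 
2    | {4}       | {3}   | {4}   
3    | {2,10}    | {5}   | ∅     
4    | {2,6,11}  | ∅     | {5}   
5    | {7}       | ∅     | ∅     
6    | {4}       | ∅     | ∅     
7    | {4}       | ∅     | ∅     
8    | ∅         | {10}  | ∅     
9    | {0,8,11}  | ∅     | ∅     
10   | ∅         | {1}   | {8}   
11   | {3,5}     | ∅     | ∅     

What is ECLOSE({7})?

{2, 3, 4, 5, 6, 7, 10, 11}

Start with {7}.
From 7 via ϵ: add 4.
From 4 via ϵ: add 2, 6, 11.
From 11 via ϵ: add 3, 5.
From 3 via ϵ: add 10.
No new states can be added; the closed set is {2, 3, 4, 5, 6, 7, 10, 11}.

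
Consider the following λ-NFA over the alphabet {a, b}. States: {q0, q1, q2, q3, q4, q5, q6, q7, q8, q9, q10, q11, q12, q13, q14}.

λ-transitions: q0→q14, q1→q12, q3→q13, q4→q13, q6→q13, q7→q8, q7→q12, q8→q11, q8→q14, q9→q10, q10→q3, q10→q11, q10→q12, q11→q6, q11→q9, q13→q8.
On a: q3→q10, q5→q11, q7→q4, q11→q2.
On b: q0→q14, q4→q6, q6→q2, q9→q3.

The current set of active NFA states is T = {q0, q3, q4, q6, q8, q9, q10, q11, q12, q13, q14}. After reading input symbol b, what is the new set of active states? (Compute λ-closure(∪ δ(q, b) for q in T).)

{q2, q3, q6, q8, q9, q10, q11, q12, q13, q14}

q0 on b → {q14}.
q4 on b → {q6}.
q6 on b → {q2}.
q9 on b → {q3}.
No b-transition from q3, q8, q10, q11, q12, q13, q14.
Union after reading b: {q2, q3, q6, q14}.
Now take the λ-closure:
From q3 via λ: add q13.
From q13 via λ: add q8.
From q8 via λ: add q11.
From q11 via λ: add q9.
From q9 via λ: add q10.
From q10 via λ: add q12.
No new states can be added; the closed set is {q2, q3, q6, q8, q9, q10, q11, q12, q13, q14}.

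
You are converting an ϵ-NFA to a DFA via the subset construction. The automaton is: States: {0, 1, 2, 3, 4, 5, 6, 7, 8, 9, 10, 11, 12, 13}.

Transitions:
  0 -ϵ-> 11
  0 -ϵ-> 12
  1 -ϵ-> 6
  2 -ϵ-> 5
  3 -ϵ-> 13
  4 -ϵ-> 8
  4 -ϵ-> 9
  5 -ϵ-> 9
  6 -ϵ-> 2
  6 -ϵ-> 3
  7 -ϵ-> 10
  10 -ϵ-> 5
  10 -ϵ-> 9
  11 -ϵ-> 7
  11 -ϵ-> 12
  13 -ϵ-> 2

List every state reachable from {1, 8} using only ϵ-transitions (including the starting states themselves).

{1, 2, 3, 5, 6, 8, 9, 13}

Start with {1, 8}.
From 1 via ϵ: add 6.
From 6 via ϵ: add 2, 3.
From 2 via ϵ: add 5.
From 3 via ϵ: add 13.
From 5 via ϵ: add 9.
No new states can be added; the closed set is {1, 2, 3, 5, 6, 8, 9, 13}.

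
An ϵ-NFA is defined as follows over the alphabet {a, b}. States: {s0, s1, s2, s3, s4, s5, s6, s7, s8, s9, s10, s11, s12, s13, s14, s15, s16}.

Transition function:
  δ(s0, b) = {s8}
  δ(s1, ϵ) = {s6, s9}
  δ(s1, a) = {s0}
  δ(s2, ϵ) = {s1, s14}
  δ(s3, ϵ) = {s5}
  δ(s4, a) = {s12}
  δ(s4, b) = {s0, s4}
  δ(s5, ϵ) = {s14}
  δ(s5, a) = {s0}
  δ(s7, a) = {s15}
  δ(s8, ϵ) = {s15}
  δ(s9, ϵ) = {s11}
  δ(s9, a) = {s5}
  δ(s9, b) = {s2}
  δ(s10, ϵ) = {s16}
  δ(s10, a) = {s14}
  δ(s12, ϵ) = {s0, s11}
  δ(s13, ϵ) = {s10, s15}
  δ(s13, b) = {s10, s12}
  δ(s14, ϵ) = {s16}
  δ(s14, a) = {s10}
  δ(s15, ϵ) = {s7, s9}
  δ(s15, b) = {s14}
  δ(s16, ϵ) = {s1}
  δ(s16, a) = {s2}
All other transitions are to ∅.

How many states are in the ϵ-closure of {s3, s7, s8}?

11

Start with {s3, s7, s8}.
From s3 via ϵ: add s5.
From s8 via ϵ: add s15.
From s5 via ϵ: add s14.
From s15 via ϵ: add s9.
From s9 via ϵ: add s11.
From s14 via ϵ: add s16.
From s16 via ϵ: add s1.
From s1 via ϵ: add s6.
ϵ-closure = {s1, s3, s5, s6, s7, s8, s9, s11, s14, s15, s16}, which has 11 states.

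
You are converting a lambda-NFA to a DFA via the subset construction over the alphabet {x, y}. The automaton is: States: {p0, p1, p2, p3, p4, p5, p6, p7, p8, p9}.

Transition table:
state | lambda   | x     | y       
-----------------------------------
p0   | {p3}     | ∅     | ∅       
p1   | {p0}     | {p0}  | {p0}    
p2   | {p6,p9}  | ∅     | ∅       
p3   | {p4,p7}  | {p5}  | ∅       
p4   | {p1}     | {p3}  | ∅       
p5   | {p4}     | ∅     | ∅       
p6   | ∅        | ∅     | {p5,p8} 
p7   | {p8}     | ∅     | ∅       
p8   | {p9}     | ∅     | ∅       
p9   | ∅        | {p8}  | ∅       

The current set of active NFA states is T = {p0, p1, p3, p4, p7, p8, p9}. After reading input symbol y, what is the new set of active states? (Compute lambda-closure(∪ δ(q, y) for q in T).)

{p0, p1, p3, p4, p7, p8, p9}

p1 on y → {p0}.
No y-transition from p0, p3, p4, p7, p8, p9.
Union after reading y: {p0}.
Now take the lambda-closure:
From p0 via lambda: add p3.
From p3 via lambda: add p4, p7.
From p4 via lambda: add p1.
From p7 via lambda: add p8.
From p8 via lambda: add p9.
No new states can be added; the closed set is {p0, p1, p3, p4, p7, p8, p9}.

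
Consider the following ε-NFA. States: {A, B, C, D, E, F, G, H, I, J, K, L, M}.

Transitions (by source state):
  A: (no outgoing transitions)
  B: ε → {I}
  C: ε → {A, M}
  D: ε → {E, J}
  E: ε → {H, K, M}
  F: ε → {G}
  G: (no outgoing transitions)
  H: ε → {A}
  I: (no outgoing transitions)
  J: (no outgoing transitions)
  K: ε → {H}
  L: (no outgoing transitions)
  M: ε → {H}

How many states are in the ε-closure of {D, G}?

Start with {D, G}.
From D via ε: add E, J.
From E via ε: add H, K, M.
From H via ε: add A.
ε-closure = {A, D, E, G, H, J, K, M}, which has 8 states.

8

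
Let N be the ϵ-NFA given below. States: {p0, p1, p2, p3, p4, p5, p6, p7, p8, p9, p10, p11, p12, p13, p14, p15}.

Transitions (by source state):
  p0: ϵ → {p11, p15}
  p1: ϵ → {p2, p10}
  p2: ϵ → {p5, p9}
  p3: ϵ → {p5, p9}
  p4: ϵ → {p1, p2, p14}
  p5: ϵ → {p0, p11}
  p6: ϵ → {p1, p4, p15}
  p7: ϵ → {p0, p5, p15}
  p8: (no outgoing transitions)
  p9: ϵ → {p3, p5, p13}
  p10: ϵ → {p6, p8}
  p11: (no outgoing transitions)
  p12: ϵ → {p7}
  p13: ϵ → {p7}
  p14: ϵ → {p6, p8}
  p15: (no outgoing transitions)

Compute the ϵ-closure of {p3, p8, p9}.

{p0, p3, p5, p7, p8, p9, p11, p13, p15}

Start with {p3, p8, p9}.
From p3 via ϵ: add p5.
From p9 via ϵ: add p13.
From p5 via ϵ: add p0, p11.
From p13 via ϵ: add p7.
From p0 via ϵ: add p15.
No new states can be added; the closed set is {p0, p3, p5, p7, p8, p9, p11, p13, p15}.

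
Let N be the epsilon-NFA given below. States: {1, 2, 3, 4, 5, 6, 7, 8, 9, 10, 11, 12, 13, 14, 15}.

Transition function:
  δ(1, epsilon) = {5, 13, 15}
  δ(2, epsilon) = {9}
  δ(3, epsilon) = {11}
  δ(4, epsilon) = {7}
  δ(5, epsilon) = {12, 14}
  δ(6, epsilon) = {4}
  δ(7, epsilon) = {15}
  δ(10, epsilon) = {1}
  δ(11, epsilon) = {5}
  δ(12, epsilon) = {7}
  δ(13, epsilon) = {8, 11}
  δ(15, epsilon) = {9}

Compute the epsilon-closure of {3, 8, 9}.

Start with {3, 8, 9}.
From 3 via epsilon: add 11.
From 11 via epsilon: add 5.
From 5 via epsilon: add 12, 14.
From 12 via epsilon: add 7.
From 7 via epsilon: add 15.
No new states can be added; the closed set is {3, 5, 7, 8, 9, 11, 12, 14, 15}.

{3, 5, 7, 8, 9, 11, 12, 14, 15}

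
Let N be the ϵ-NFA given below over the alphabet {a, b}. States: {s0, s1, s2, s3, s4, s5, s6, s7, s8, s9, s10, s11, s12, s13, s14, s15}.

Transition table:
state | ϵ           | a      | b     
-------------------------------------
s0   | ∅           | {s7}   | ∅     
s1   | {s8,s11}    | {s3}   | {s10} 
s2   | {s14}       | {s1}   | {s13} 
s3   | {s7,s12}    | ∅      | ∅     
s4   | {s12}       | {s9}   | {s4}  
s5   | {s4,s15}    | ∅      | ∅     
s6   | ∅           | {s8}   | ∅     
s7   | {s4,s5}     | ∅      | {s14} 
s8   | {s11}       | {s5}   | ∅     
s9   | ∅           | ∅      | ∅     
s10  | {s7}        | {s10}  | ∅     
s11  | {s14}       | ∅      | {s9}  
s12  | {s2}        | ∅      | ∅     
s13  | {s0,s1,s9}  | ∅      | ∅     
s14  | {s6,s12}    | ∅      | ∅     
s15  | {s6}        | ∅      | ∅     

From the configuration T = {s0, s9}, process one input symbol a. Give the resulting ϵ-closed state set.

{s2, s4, s5, s6, s7, s12, s14, s15}

s0 on a → {s7}.
No a-transition from s9.
Union after reading a: {s7}.
Now take the ϵ-closure:
From s7 via ϵ: add s4, s5.
From s4 via ϵ: add s12.
From s5 via ϵ: add s15.
From s12 via ϵ: add s2.
From s15 via ϵ: add s6.
From s2 via ϵ: add s14.
No new states can be added; the closed set is {s2, s4, s5, s6, s7, s12, s14, s15}.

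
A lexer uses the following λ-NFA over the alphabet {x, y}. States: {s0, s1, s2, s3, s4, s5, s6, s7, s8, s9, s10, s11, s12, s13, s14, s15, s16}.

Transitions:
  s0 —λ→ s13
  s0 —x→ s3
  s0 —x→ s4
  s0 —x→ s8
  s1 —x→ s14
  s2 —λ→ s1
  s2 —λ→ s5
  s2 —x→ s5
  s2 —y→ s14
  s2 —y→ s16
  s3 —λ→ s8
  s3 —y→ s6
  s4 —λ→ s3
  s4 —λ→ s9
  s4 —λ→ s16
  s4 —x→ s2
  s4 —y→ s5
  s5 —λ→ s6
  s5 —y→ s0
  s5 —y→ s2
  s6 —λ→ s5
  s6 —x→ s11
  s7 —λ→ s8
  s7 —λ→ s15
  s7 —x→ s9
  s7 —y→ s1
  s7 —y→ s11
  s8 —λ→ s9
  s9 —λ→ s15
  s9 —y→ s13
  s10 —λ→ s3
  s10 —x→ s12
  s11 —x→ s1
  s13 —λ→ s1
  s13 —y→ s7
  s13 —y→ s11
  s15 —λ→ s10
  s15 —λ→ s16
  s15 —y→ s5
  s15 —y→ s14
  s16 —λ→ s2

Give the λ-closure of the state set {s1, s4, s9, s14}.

{s1, s2, s3, s4, s5, s6, s8, s9, s10, s14, s15, s16}

Start with {s1, s4, s9, s14}.
From s4 via λ: add s3, s16.
From s9 via λ: add s15.
From s3 via λ: add s8.
From s15 via λ: add s10.
From s16 via λ: add s2.
From s2 via λ: add s5.
From s5 via λ: add s6.
No new states can be added; the closed set is {s1, s2, s3, s4, s5, s6, s8, s9, s10, s14, s15, s16}.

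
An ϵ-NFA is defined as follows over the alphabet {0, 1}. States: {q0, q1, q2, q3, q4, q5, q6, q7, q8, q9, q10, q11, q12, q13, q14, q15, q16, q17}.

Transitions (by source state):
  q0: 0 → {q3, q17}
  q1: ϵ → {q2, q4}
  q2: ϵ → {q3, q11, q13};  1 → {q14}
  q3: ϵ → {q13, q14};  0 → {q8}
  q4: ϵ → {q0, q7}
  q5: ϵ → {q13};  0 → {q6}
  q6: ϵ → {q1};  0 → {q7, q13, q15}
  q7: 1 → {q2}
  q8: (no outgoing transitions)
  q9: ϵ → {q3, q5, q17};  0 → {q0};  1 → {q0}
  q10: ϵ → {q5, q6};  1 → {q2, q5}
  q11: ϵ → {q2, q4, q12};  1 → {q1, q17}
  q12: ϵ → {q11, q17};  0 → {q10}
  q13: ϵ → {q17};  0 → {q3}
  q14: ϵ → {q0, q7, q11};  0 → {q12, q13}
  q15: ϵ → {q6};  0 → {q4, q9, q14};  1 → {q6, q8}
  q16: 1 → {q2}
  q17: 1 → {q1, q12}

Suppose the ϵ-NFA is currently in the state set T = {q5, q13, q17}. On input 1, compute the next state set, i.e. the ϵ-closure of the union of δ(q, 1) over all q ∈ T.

{q0, q1, q2, q3, q4, q7, q11, q12, q13, q14, q17}

q17 on 1 → {q1, q12}.
No 1-transition from q5, q13.
Union after reading 1: {q1, q12}.
Now take the ϵ-closure:
From q1 via ϵ: add q2, q4.
From q12 via ϵ: add q11, q17.
From q2 via ϵ: add q3, q13.
From q4 via ϵ: add q0, q7.
From q3 via ϵ: add q14.
No new states can be added; the closed set is {q0, q1, q2, q3, q4, q7, q11, q12, q13, q14, q17}.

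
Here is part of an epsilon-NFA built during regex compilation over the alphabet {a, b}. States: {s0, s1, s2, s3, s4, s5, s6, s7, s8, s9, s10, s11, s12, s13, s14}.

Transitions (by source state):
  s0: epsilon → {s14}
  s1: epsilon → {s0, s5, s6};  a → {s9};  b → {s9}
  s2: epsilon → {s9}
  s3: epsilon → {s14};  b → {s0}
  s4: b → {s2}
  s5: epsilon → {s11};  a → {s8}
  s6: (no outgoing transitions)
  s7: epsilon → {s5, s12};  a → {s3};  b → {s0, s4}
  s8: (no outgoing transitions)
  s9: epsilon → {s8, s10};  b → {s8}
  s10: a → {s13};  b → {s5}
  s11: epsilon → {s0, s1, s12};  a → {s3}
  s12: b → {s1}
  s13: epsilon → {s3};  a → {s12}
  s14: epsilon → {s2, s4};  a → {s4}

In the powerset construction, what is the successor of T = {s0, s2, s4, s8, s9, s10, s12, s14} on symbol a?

s10 on a → {s13}.
s14 on a → {s4}.
No a-transition from s0, s2, s4, s8, s9, s12.
Union after reading a: {s4, s13}.
Now take the epsilon-closure:
From s13 via epsilon: add s3.
From s3 via epsilon: add s14.
From s14 via epsilon: add s2.
From s2 via epsilon: add s9.
From s9 via epsilon: add s8, s10.
No new states can be added; the closed set is {s2, s3, s4, s8, s9, s10, s13, s14}.

{s2, s3, s4, s8, s9, s10, s13, s14}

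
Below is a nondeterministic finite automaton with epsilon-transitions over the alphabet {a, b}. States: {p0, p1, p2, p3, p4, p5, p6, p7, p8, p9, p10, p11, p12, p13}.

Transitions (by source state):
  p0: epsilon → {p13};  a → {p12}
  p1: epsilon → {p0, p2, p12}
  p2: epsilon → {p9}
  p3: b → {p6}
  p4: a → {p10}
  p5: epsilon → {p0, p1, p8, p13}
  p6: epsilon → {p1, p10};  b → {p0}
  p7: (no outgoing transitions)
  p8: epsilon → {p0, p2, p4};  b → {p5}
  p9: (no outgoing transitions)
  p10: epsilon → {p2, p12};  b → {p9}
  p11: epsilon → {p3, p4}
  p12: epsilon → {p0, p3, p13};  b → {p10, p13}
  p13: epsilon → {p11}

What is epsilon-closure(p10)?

{p0, p2, p3, p4, p9, p10, p11, p12, p13}

Start with {p10}.
From p10 via epsilon: add p2, p12.
From p2 via epsilon: add p9.
From p12 via epsilon: add p0, p3, p13.
From p13 via epsilon: add p11.
From p11 via epsilon: add p4.
No new states can be added; the closed set is {p0, p2, p3, p4, p9, p10, p11, p12, p13}.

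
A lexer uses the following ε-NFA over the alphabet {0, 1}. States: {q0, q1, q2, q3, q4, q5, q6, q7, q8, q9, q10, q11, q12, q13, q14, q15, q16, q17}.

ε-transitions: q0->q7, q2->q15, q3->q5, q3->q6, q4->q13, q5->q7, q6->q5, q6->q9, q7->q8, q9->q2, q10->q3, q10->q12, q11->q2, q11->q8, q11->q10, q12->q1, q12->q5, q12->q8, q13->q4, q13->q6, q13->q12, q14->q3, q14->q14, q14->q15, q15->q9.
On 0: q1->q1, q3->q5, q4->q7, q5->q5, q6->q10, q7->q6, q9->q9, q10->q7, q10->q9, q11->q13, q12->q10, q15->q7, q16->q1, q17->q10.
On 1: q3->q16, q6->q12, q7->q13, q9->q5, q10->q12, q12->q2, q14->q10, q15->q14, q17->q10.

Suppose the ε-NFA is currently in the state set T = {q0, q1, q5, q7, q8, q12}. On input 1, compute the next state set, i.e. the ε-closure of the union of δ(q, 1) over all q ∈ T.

q7 on 1 → {q13}.
q12 on 1 → {q2}.
No 1-transition from q0, q1, q5, q8.
Union after reading 1: {q2, q13}.
Now take the ε-closure:
From q2 via ε: add q15.
From q13 via ε: add q4, q6, q12.
From q6 via ε: add q5, q9.
From q12 via ε: add q1, q8.
From q5 via ε: add q7.
No new states can be added; the closed set is {q1, q2, q4, q5, q6, q7, q8, q9, q12, q13, q15}.

{q1, q2, q4, q5, q6, q7, q8, q9, q12, q13, q15}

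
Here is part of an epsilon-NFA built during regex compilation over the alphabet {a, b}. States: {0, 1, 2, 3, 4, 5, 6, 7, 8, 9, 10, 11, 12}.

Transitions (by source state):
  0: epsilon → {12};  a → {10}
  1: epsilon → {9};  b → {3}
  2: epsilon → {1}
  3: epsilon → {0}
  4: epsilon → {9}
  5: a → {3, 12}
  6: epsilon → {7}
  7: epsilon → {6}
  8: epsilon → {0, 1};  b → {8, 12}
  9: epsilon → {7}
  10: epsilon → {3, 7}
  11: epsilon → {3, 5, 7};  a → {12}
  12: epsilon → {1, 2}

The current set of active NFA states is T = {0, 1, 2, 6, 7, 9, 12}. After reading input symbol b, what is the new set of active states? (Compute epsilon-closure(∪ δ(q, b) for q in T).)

1 on b → {3}.
No b-transition from 0, 2, 6, 7, 9, 12.
Union after reading b: {3}.
Now take the epsilon-closure:
From 3 via epsilon: add 0.
From 0 via epsilon: add 12.
From 12 via epsilon: add 1, 2.
From 1 via epsilon: add 9.
From 9 via epsilon: add 7.
From 7 via epsilon: add 6.
No new states can be added; the closed set is {0, 1, 2, 3, 6, 7, 9, 12}.

{0, 1, 2, 3, 6, 7, 9, 12}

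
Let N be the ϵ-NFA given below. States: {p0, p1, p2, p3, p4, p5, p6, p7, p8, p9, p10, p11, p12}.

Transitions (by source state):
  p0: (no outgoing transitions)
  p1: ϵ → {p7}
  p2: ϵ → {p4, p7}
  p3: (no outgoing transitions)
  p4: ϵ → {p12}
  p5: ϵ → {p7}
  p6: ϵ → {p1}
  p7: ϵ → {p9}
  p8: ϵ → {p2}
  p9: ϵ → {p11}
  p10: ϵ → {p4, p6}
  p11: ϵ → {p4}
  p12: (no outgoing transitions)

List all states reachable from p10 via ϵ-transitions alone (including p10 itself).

{p1, p4, p6, p7, p9, p10, p11, p12}

Start with {p10}.
From p10 via ϵ: add p4, p6.
From p4 via ϵ: add p12.
From p6 via ϵ: add p1.
From p1 via ϵ: add p7.
From p7 via ϵ: add p9.
From p9 via ϵ: add p11.
No new states can be added; the closed set is {p1, p4, p6, p7, p9, p10, p11, p12}.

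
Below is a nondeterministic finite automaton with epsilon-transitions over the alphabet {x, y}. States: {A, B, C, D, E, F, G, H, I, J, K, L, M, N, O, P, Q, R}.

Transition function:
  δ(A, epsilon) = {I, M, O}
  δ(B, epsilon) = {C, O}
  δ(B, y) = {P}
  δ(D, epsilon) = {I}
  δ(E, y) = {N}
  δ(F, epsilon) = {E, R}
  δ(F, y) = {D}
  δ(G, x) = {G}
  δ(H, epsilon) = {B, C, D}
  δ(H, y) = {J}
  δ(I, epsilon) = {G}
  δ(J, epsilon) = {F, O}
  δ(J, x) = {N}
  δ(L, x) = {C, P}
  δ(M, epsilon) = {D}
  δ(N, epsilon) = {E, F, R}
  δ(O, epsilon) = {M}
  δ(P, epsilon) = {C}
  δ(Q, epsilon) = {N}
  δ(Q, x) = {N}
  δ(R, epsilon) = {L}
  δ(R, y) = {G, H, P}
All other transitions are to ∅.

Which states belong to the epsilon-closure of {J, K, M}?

Start with {J, K, M}.
From J via epsilon: add F, O.
From M via epsilon: add D.
From D via epsilon: add I.
From F via epsilon: add E, R.
From I via epsilon: add G.
From R via epsilon: add L.
No new states can be added; the closed set is {D, E, F, G, I, J, K, L, M, O, R}.

{D, E, F, G, I, J, K, L, M, O, R}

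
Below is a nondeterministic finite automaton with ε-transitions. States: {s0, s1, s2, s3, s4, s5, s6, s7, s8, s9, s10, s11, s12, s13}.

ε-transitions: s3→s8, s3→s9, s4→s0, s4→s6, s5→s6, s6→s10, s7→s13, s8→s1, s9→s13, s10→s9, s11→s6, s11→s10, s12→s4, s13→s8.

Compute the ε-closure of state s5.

{s1, s5, s6, s8, s9, s10, s13}

Start with {s5}.
From s5 via ε: add s6.
From s6 via ε: add s10.
From s10 via ε: add s9.
From s9 via ε: add s13.
From s13 via ε: add s8.
From s8 via ε: add s1.
No new states can be added; the closed set is {s1, s5, s6, s8, s9, s10, s13}.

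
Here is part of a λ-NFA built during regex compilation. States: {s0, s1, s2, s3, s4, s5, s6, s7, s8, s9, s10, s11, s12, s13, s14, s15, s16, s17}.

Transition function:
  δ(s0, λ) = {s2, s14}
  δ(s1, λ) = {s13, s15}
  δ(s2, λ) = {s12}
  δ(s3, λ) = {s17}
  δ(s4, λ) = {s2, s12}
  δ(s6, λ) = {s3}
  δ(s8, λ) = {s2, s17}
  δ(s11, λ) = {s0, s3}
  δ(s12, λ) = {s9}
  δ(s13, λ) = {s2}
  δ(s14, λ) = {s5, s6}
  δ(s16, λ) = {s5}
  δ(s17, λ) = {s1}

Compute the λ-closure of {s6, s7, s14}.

Start with {s6, s7, s14}.
From s6 via λ: add s3.
From s14 via λ: add s5.
From s3 via λ: add s17.
From s17 via λ: add s1.
From s1 via λ: add s13, s15.
From s13 via λ: add s2.
From s2 via λ: add s12.
From s12 via λ: add s9.
No new states can be added; the closed set is {s1, s2, s3, s5, s6, s7, s9, s12, s13, s14, s15, s17}.

{s1, s2, s3, s5, s6, s7, s9, s12, s13, s14, s15, s17}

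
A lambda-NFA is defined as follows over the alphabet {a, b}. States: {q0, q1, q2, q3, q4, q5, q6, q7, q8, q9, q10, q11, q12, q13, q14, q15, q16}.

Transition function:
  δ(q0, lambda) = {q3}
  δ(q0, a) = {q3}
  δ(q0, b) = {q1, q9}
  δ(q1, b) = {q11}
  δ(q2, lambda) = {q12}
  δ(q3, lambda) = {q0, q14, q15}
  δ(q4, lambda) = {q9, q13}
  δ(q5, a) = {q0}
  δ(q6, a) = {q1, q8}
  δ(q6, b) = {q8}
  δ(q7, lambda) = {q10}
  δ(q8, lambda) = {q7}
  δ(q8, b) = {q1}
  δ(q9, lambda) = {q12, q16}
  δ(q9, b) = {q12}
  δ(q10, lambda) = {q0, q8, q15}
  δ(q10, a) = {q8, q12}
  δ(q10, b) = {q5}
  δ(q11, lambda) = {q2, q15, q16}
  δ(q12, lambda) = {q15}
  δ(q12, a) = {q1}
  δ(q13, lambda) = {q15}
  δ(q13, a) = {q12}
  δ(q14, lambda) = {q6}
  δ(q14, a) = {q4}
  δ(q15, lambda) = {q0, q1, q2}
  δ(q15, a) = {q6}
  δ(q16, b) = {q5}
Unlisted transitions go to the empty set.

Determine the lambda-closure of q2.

{q0, q1, q2, q3, q6, q12, q14, q15}

Start with {q2}.
From q2 via lambda: add q12.
From q12 via lambda: add q15.
From q15 via lambda: add q0, q1.
From q0 via lambda: add q3.
From q3 via lambda: add q14.
From q14 via lambda: add q6.
No new states can be added; the closed set is {q0, q1, q2, q3, q6, q12, q14, q15}.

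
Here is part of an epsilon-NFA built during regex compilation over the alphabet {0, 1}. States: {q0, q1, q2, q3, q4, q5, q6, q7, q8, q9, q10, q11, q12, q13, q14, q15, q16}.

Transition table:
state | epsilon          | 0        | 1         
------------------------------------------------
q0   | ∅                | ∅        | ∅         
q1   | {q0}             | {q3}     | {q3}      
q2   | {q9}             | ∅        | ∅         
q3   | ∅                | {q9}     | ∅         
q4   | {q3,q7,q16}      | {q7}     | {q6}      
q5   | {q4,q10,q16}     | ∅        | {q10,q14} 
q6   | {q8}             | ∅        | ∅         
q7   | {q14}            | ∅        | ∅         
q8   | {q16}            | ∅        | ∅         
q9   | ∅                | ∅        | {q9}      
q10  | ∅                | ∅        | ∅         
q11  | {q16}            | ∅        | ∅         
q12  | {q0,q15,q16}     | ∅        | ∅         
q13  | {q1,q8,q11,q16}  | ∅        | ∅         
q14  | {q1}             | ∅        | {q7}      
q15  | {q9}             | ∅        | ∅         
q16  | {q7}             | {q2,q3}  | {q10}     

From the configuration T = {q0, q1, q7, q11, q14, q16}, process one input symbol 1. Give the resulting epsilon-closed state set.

{q0, q1, q3, q7, q10, q14}

q1 on 1 → {q3}.
q14 on 1 → {q7}.
q16 on 1 → {q10}.
No 1-transition from q0, q7, q11.
Union after reading 1: {q3, q7, q10}.
Now take the epsilon-closure:
From q7 via epsilon: add q14.
From q14 via epsilon: add q1.
From q1 via epsilon: add q0.
No new states can be added; the closed set is {q0, q1, q3, q7, q10, q14}.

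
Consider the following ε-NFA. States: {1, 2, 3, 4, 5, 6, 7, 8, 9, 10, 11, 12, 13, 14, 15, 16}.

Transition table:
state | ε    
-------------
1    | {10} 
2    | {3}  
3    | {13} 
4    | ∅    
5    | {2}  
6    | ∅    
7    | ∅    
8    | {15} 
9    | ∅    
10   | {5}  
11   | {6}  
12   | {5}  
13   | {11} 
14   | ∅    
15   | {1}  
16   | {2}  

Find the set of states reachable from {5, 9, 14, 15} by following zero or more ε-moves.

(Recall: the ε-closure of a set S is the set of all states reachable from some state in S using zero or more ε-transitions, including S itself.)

{1, 2, 3, 5, 6, 9, 10, 11, 13, 14, 15}

Start with {5, 9, 14, 15}.
From 5 via ε: add 2.
From 15 via ε: add 1.
From 1 via ε: add 10.
From 2 via ε: add 3.
From 3 via ε: add 13.
From 13 via ε: add 11.
From 11 via ε: add 6.
No new states can be added; the closed set is {1, 2, 3, 5, 6, 9, 10, 11, 13, 14, 15}.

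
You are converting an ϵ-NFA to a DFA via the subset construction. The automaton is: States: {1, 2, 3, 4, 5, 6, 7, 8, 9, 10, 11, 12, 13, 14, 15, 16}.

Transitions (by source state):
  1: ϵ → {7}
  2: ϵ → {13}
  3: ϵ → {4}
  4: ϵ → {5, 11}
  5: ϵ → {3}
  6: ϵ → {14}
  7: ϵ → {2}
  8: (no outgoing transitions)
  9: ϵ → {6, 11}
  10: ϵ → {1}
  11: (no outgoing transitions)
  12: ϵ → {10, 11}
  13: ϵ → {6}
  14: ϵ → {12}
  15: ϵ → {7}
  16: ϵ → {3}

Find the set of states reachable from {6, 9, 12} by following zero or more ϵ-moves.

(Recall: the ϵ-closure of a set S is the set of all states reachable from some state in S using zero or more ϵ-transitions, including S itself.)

Start with {6, 9, 12}.
From 6 via ϵ: add 14.
From 9 via ϵ: add 11.
From 12 via ϵ: add 10.
From 10 via ϵ: add 1.
From 1 via ϵ: add 7.
From 7 via ϵ: add 2.
From 2 via ϵ: add 13.
No new states can be added; the closed set is {1, 2, 6, 7, 9, 10, 11, 12, 13, 14}.

{1, 2, 6, 7, 9, 10, 11, 12, 13, 14}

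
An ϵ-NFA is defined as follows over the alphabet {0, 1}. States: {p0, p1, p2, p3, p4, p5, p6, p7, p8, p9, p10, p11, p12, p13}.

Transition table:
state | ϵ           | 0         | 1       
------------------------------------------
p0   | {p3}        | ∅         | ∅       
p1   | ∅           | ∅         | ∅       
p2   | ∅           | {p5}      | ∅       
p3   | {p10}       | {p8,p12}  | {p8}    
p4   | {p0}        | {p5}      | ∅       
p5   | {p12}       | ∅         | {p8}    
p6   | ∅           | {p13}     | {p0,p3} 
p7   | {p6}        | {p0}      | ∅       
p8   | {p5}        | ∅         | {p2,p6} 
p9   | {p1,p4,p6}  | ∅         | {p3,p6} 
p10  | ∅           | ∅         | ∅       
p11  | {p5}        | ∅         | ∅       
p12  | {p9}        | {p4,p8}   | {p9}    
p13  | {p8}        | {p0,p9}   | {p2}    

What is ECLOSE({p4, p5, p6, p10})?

{p0, p1, p3, p4, p5, p6, p9, p10, p12}

Start with {p4, p5, p6, p10}.
From p4 via ϵ: add p0.
From p5 via ϵ: add p12.
From p0 via ϵ: add p3.
From p12 via ϵ: add p9.
From p9 via ϵ: add p1.
No new states can be added; the closed set is {p0, p1, p3, p4, p5, p6, p9, p10, p12}.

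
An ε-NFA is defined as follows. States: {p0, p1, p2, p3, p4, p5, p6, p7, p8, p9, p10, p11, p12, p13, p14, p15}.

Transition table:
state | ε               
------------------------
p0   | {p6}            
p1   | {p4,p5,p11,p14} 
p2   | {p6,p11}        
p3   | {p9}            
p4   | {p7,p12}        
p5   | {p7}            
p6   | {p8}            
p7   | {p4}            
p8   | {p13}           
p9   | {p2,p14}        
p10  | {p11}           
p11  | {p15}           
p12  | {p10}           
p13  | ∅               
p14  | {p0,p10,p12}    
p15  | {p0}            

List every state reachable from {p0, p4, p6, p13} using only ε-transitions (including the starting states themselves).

Start with {p0, p4, p6, p13}.
From p4 via ε: add p7, p12.
From p6 via ε: add p8.
From p12 via ε: add p10.
From p10 via ε: add p11.
From p11 via ε: add p15.
No new states can be added; the closed set is {p0, p4, p6, p7, p8, p10, p11, p12, p13, p15}.

{p0, p4, p6, p7, p8, p10, p11, p12, p13, p15}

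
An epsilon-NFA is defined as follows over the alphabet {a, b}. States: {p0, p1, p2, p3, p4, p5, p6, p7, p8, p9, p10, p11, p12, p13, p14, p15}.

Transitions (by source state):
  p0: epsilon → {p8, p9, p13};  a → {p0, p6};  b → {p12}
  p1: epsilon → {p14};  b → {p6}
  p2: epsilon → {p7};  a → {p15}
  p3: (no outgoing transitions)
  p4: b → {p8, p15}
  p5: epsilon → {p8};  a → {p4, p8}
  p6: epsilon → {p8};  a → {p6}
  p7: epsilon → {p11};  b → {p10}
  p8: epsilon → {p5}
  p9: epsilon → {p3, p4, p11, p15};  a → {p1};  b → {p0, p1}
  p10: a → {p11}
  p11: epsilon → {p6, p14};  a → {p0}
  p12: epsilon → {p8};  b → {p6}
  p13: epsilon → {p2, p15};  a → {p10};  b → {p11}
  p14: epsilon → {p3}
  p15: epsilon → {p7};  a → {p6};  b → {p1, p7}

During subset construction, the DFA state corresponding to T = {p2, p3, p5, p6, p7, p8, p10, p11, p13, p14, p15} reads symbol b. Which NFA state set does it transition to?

{p1, p3, p5, p6, p7, p8, p10, p11, p14}

p7 on b → {p10}.
p13 on b → {p11}.
p15 on b → {p1, p7}.
No b-transition from p2, p3, p5, p6, p8, p10, p11, p14.
Union after reading b: {p1, p7, p10, p11}.
Now take the epsilon-closure:
From p1 via epsilon: add p14.
From p11 via epsilon: add p6.
From p6 via epsilon: add p8.
From p14 via epsilon: add p3.
From p8 via epsilon: add p5.
No new states can be added; the closed set is {p1, p3, p5, p6, p7, p8, p10, p11, p14}.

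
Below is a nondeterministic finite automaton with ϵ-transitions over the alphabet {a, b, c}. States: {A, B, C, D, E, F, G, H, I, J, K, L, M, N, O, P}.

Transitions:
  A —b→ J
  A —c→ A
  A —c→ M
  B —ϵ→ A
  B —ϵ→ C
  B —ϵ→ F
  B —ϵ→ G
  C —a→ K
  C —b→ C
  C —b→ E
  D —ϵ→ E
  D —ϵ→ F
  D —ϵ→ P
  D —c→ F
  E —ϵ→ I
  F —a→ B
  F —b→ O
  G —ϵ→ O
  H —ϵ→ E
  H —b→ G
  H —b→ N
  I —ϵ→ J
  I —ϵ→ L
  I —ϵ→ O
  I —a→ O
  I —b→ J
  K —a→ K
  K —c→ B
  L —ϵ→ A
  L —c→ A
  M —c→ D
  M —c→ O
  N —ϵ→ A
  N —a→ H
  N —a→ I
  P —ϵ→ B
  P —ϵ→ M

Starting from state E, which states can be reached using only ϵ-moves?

Start with {E}.
From E via ϵ: add I.
From I via ϵ: add J, L, O.
From L via ϵ: add A.
No new states can be added; the closed set is {A, E, I, J, L, O}.

{A, E, I, J, L, O}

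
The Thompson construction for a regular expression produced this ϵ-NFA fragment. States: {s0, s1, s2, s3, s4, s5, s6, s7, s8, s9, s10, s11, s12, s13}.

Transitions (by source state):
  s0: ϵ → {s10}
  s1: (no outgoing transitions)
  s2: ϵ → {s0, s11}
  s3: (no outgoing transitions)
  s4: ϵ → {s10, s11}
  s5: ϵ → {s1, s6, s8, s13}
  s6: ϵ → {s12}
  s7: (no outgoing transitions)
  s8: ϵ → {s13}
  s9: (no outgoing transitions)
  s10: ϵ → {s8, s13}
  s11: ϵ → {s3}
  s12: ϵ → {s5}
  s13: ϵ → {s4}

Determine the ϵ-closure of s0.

{s0, s3, s4, s8, s10, s11, s13}

Start with {s0}.
From s0 via ϵ: add s10.
From s10 via ϵ: add s8, s13.
From s13 via ϵ: add s4.
From s4 via ϵ: add s11.
From s11 via ϵ: add s3.
No new states can be added; the closed set is {s0, s3, s4, s8, s10, s11, s13}.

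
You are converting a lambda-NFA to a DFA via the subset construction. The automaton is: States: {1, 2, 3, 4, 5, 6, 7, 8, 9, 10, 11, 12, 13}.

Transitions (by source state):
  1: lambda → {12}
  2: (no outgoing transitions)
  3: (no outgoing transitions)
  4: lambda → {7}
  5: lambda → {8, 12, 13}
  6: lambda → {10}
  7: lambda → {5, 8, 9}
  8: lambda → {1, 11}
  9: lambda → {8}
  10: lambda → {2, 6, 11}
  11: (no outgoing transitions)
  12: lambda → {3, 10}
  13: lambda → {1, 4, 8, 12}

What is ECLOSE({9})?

Start with {9}.
From 9 via lambda: add 8.
From 8 via lambda: add 1, 11.
From 1 via lambda: add 12.
From 12 via lambda: add 3, 10.
From 10 via lambda: add 2, 6.
No new states can be added; the closed set is {1, 2, 3, 6, 8, 9, 10, 11, 12}.

{1, 2, 3, 6, 8, 9, 10, 11, 12}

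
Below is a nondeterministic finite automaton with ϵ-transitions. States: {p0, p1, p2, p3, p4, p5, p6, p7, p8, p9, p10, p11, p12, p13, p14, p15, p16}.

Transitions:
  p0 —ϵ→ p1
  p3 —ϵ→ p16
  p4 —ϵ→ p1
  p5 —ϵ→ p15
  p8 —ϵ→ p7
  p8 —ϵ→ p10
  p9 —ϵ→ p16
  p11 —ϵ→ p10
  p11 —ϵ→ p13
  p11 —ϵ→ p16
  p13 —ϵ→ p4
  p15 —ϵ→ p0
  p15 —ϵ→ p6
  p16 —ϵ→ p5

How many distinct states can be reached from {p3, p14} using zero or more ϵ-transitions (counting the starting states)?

Start with {p3, p14}.
From p3 via ϵ: add p16.
From p16 via ϵ: add p5.
From p5 via ϵ: add p15.
From p15 via ϵ: add p0, p6.
From p0 via ϵ: add p1.
ϵ-closure = {p0, p1, p3, p5, p6, p14, p15, p16}, which has 8 states.

8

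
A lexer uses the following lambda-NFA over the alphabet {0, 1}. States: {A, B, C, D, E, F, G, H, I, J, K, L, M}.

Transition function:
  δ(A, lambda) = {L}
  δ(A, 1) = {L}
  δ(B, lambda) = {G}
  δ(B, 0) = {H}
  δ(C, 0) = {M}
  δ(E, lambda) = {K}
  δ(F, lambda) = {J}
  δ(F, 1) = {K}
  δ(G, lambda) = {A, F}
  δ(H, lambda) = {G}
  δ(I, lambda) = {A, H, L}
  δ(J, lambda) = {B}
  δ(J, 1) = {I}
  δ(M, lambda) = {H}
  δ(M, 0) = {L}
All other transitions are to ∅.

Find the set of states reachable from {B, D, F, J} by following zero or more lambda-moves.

Start with {B, D, F, J}.
From B via lambda: add G.
From G via lambda: add A.
From A via lambda: add L.
No new states can be added; the closed set is {A, B, D, F, G, J, L}.

{A, B, D, F, G, J, L}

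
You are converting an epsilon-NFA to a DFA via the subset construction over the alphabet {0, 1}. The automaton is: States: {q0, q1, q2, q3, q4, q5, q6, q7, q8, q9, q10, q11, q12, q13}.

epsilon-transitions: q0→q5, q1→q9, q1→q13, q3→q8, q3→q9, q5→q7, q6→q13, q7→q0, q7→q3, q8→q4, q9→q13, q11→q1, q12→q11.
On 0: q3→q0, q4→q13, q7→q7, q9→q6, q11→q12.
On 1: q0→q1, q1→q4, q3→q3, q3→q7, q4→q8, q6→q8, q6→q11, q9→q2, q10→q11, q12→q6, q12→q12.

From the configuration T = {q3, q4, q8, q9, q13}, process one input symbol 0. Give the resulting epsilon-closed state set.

q3 on 0 → {q0}.
q4 on 0 → {q13}.
q9 on 0 → {q6}.
No 0-transition from q8, q13.
Union after reading 0: {q0, q6, q13}.
Now take the epsilon-closure:
From q0 via epsilon: add q5.
From q5 via epsilon: add q7.
From q7 via epsilon: add q3.
From q3 via epsilon: add q8, q9.
From q8 via epsilon: add q4.
No new states can be added; the closed set is {q0, q3, q4, q5, q6, q7, q8, q9, q13}.

{q0, q3, q4, q5, q6, q7, q8, q9, q13}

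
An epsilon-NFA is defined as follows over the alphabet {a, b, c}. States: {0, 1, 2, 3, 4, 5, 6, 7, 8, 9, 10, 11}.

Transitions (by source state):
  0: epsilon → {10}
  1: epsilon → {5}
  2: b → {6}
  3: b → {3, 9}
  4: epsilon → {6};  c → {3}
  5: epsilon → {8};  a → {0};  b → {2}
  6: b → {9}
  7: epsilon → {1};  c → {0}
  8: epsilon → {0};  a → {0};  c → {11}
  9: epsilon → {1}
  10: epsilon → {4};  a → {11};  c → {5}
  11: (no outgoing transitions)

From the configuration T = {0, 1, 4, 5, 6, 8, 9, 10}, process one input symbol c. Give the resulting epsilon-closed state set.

{0, 3, 4, 5, 6, 8, 10, 11}

4 on c → {3}.
8 on c → {11}.
10 on c → {5}.
No c-transition from 0, 1, 5, 6, 9.
Union after reading c: {3, 5, 11}.
Now take the epsilon-closure:
From 5 via epsilon: add 8.
From 8 via epsilon: add 0.
From 0 via epsilon: add 10.
From 10 via epsilon: add 4.
From 4 via epsilon: add 6.
No new states can be added; the closed set is {0, 3, 4, 5, 6, 8, 10, 11}.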